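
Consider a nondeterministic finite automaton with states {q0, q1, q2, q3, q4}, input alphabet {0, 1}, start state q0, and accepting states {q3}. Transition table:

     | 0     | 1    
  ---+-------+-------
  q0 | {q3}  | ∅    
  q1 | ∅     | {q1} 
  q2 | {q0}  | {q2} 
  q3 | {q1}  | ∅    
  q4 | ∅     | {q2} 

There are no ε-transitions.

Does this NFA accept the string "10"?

Start in {q0}.
Read '1': q0→∅; now ∅.
The set is empty and remains empty for the remaining 1 symbol.
The final set ∅ contains no accepting state.

No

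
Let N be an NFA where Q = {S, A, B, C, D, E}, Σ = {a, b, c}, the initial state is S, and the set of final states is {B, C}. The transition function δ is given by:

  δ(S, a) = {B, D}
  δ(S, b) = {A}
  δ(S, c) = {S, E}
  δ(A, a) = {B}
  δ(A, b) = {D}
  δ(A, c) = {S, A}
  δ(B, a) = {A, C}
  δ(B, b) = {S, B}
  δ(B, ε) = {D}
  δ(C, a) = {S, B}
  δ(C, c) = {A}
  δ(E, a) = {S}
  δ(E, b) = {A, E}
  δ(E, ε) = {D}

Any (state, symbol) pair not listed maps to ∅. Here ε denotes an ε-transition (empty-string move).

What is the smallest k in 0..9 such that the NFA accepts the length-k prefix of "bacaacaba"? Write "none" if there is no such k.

2

Start in {S}.
Read 'b': S→{A}; now {A}.
Read 'a': A→{B}; union {B}; ε-closure = {B, D}.
None of the earlier sets intersect F, but {B, D} does.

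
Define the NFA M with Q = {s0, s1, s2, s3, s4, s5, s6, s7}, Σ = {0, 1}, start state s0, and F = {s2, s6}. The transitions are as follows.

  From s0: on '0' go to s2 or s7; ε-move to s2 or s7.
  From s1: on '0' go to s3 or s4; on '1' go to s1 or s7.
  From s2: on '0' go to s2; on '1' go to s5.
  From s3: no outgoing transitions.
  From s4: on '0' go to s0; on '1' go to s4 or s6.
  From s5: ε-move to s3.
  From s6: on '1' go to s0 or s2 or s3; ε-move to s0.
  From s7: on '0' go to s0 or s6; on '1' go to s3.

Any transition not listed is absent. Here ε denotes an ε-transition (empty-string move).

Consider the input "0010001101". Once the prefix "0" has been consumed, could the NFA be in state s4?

No

Start: ε-closure({s0}) = {s0, s2, s7}.
Read '0': s0→{s2, s7}, s2→{s2}, s7→{s0, s6}; now {s0, s2, s6, s7}.
State s4 is not in {s0, s2, s6, s7}.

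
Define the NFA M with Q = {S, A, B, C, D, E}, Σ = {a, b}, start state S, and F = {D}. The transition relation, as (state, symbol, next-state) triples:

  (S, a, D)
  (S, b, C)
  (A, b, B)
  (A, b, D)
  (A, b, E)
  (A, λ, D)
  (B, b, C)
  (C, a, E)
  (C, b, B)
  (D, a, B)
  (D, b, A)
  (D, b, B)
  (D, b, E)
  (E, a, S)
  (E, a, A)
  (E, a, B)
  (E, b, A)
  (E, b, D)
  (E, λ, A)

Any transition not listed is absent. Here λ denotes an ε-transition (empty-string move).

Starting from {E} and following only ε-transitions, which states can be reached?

{A, D, E}

Begin with {E}.
ε-move E → A; add A.
ε-move A → D; add D.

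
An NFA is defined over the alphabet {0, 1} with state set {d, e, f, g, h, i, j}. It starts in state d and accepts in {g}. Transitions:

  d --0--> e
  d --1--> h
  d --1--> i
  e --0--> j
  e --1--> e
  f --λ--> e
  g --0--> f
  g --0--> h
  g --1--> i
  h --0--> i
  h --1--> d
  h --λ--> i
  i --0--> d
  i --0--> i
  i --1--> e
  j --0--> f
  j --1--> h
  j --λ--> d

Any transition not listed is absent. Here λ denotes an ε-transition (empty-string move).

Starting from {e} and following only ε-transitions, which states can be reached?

Begin with {e}.
No ε-moves leave this set, so the closure equals the set itself.

{e}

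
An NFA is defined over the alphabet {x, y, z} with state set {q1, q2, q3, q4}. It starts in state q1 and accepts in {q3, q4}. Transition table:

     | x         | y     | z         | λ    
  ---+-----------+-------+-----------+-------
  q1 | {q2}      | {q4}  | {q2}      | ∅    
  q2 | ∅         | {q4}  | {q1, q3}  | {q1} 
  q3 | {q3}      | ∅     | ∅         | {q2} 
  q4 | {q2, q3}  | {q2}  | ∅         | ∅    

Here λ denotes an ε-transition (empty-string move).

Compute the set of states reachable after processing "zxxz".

Start in {q1}.
Read 'z': q1→{q2}; union {q2}; ε-closure = {q1, q2}.
Read 'x': q1→{q2}, q2→∅; union {q2}; ε-closure = {q1, q2}.
Read 'x': q1→{q2}, q2→∅; union {q2}; ε-closure = {q1, q2}.
Read 'z': q1→{q2}, q2→{q1, q3}; now {q1, q2, q3}.

{q1, q2, q3}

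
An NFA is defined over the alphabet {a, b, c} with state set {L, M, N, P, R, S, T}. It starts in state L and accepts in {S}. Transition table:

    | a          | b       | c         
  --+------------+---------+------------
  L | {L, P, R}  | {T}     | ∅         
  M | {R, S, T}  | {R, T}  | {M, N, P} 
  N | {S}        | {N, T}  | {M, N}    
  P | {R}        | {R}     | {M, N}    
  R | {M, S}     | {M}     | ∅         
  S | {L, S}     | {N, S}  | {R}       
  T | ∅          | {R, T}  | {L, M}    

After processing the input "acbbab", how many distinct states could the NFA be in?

5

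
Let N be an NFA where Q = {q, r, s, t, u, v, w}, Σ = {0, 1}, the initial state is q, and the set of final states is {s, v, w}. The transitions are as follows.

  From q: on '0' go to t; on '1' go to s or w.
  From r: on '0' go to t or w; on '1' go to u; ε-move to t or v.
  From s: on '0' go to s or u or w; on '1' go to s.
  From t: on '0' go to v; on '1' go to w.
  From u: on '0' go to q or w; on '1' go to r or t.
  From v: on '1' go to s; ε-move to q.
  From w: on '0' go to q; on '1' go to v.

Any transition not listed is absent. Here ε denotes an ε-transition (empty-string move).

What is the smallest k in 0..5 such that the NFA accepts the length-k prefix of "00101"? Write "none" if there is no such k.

Start in {q}.
Read '0': q→{t}; now {t}.
Read '0': t→{v}; union {v}; ε-closure = {q, v}.
None of the earlier sets intersect F, but {q, v} does.

2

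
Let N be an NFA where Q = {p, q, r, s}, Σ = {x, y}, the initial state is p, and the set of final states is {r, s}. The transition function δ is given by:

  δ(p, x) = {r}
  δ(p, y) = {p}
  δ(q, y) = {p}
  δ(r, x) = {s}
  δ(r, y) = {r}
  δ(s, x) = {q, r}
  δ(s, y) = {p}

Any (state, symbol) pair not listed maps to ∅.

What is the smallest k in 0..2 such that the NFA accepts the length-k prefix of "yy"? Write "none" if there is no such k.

Start in {p}.
Read 'y': p→{p}; now {p}.
Read 'y': p→{p}; now {p}.
No reachable set along the way intersects F.

none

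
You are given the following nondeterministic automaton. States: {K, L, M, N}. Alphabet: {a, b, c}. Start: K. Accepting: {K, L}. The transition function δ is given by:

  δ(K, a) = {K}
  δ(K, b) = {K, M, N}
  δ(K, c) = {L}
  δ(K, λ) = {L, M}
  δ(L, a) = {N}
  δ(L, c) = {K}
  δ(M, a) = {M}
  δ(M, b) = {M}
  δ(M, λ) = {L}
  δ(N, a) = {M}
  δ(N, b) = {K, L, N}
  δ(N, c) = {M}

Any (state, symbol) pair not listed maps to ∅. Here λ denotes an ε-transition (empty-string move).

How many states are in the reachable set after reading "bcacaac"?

Start: ε-closure({K}) = {K, L, M}.
Read 'b': {K, L, M} → {K, L, M, N}.
Read 'c': {K, L, M, N} → {K, L, M}.
Read 'a': {K, L, M} → {K, L, M, N}.
Read 'c': {K, L, M, N} → {K, L, M}.
Read 'a': {K, L, M} → {K, L, M, N}.
Read 'a': {K, L, M, N} → {K, L, M, N}.
Read 'c': {K, L, M, N} → {K, L, M}.
That set has 3 states.

3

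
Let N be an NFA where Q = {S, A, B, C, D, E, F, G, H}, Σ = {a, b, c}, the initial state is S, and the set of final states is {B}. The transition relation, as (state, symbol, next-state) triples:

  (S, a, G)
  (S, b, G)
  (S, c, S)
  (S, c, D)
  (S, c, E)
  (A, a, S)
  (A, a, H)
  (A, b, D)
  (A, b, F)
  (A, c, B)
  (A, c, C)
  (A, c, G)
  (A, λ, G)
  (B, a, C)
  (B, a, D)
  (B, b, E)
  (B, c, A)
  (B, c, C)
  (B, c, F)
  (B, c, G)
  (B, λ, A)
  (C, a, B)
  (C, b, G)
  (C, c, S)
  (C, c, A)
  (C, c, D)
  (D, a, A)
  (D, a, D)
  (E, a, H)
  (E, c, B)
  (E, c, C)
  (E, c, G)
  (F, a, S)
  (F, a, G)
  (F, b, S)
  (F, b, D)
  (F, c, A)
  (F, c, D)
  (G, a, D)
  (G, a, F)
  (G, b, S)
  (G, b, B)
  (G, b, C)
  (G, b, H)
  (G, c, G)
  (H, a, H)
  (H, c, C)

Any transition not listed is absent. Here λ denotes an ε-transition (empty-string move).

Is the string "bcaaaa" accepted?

No

Start in {S}.
Read 'b': {S} → {G}.
Read 'c': {G} → {G}.
Read 'a': {G} → {D, F}.
Read 'a': {D, F} → {S, A, D, G}.
Read 'a': {S, A, D, G} → {S, A, D, F, G, H}.
Read 'a': {S, A, D, F, G, H} → {S, A, D, F, G, H}.
The final set {S, A, D, F, G, H} contains no accepting state.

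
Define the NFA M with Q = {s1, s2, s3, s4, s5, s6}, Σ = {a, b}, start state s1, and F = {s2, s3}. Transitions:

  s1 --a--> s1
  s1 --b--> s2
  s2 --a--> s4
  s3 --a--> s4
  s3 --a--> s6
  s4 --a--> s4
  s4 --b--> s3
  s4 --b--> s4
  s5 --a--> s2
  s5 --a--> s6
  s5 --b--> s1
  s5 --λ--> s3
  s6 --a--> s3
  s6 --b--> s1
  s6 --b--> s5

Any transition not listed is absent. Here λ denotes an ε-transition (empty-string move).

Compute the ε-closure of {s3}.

Begin with {s3}.
No ε-moves leave this set, so the closure equals the set itself.

{s3}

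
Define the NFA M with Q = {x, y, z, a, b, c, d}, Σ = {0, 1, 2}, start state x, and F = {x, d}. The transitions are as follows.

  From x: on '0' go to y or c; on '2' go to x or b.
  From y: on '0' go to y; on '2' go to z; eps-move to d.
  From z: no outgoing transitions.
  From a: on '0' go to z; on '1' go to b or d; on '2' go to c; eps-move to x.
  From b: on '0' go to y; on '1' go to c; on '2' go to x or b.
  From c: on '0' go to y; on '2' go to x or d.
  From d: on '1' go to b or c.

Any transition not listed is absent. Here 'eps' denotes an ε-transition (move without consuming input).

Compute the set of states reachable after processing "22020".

{y, c, d}

Start in {x}.
Read '2': {x} → {x, b}.
Read '2': {x, b} → {x, b}.
Read '0': {x, b} → {y, c, d}.
Read '2': {y, c, d} → {x, z, d}.
Read '0': {x, z, d} → {y, c, d}.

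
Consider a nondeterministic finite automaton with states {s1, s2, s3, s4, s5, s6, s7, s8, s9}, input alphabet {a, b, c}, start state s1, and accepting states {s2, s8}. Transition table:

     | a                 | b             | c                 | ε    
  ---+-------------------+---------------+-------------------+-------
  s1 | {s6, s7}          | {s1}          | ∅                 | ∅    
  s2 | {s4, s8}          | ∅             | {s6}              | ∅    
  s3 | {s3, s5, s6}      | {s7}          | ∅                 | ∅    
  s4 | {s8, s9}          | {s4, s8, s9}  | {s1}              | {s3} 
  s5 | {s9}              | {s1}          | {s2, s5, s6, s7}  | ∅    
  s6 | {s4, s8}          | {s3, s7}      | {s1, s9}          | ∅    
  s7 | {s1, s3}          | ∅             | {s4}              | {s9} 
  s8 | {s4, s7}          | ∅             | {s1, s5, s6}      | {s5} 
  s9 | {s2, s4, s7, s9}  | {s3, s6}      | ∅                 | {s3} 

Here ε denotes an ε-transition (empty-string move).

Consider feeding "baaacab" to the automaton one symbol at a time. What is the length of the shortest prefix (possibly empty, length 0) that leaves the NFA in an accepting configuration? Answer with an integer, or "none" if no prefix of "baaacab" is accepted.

Start in {s1}.
Read 'b': s1→{s1}; now {s1}.
Read 'a': s1→{s6, s7}; union {s6, s7}; ε-closure = {s3, s6, s7, s9}.
Read 'a': s3→{s3, s5, s6}, s6→{s4, s8}, s7→{s1, s3}, s9→{s2, s4, s7, s9}; now {s1, s2, s3, s4, s5, s6, s7, s8, s9}.
None of the earlier sets intersect F, but {s1, s2, s3, s4, s5, s6, s7, s8, s9} does.

3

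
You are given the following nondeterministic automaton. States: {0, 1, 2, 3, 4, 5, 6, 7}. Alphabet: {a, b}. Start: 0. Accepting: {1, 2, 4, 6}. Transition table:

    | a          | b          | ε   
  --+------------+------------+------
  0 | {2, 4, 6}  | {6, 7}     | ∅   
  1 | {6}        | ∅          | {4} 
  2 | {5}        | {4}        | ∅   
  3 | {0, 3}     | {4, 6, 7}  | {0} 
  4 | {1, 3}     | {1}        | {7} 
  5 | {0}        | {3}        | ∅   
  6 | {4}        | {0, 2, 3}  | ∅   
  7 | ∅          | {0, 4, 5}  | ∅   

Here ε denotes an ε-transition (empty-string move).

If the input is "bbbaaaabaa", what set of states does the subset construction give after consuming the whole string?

{0, 1, 2, 3, 4, 5, 6, 7}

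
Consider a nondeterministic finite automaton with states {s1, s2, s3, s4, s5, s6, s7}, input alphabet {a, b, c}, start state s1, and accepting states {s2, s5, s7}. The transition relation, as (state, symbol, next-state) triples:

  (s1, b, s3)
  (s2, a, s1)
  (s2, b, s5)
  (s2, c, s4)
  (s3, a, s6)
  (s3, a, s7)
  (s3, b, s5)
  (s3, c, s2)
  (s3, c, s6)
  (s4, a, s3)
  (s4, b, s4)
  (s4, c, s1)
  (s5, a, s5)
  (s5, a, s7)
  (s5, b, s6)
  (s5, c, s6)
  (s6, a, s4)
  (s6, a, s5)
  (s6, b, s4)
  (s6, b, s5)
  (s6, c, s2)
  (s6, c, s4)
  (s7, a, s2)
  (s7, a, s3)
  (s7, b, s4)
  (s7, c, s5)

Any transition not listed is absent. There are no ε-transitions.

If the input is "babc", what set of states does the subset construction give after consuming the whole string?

Start in {s1}.
Read 'b': {s1} → {s3}.
Read 'a': {s3} → {s6, s7}.
Read 'b': {s6, s7} → {s4, s5}.
Read 'c': {s4, s5} → {s1, s6}.

{s1, s6}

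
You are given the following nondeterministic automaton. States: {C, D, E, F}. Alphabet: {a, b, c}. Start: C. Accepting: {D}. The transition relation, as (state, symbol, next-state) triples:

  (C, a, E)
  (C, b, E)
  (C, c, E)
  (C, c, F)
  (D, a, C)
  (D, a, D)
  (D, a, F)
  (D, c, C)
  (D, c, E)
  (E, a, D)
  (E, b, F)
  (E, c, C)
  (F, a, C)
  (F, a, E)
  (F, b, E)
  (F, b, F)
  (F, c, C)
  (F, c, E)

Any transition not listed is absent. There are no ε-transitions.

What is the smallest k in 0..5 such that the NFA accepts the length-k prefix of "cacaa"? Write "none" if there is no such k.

2

Start in {C}.
Read 'c': {C} → {E, F}.
Read 'a': {E, F} → {C, D, E}.
None of the earlier sets intersect F, but {C, D, E} does.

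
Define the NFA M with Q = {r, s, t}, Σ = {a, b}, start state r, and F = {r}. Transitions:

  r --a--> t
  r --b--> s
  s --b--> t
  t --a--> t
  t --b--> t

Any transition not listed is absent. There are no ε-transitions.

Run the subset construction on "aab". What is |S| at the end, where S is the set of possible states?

Start in {r}.
Read 'a': {r} → {t}.
Read 'a': {t} → {t}.
Read 'b': {t} → {t}.
That set has 1 state.

1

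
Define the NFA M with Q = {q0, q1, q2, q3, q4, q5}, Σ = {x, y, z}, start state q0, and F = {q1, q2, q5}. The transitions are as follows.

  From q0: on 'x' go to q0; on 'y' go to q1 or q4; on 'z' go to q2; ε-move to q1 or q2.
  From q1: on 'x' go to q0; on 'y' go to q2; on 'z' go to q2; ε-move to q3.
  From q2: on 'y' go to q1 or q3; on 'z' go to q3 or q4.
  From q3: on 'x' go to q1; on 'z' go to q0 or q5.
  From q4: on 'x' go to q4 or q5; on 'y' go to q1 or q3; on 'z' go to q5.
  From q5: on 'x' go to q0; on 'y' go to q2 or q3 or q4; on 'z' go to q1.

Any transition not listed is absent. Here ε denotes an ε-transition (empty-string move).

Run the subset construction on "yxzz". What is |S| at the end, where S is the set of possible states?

Start: ε-closure({q0}) = {q0, q1, q2, q3}.
Read 'y': {q0, q1, q2, q3} → {q1, q2, q3, q4}.
Read 'x': {q1, q2, q3, q4} → {q0, q1, q2, q3, q4, q5}.
Read 'z': {q0, q1, q2, q3, q4, q5} → {q0, q1, q2, q3, q4, q5}.
Read 'z': {q0, q1, q2, q3, q4, q5} → {q0, q1, q2, q3, q4, q5}.
That set has 6 states.

6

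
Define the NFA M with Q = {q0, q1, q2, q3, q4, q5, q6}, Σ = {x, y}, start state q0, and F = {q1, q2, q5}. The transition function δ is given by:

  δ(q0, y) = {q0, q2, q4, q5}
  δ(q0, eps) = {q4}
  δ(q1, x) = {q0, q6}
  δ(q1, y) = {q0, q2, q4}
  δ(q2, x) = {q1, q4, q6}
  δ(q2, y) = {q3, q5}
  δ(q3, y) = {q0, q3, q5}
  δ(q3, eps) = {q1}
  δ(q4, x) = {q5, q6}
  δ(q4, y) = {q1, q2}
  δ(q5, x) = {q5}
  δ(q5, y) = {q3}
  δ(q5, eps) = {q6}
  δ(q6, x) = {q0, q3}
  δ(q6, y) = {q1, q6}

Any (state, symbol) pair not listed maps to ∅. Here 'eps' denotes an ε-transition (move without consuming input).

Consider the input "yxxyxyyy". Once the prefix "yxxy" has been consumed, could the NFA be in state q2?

Start: ε-closure({q0}) = {q0, q4}.
Read 'y': {q0, q4} → {q0, q1, q2, q4, q5, q6}.
Read 'x': {q0, q1, q2, q4, q5, q6} → {q0, q1, q3, q4, q5, q6}.
Read 'x': {q0, q1, q3, q4, q5, q6} → {q0, q1, q3, q4, q5, q6}.
Read 'y': {q0, q1, q3, q4, q5, q6} → {q0, q1, q2, q3, q4, q5, q6}.
State q2 is in {q0, q1, q2, q3, q4, q5, q6}.

Yes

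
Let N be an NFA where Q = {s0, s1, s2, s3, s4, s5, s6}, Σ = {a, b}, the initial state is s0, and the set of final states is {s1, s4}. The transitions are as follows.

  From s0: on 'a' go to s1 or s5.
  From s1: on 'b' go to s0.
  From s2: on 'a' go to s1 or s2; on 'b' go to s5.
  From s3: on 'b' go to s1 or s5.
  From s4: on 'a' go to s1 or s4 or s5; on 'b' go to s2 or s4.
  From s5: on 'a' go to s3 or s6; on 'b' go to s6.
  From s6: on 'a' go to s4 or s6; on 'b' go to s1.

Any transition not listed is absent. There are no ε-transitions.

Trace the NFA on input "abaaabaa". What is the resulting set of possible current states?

{s1, s2, s3, s4, s5, s6}

Start in {s0}.
Read 'a': s0→{s1, s5}; now {s1, s5}.
Read 'b': s1→{s0}, s5→{s6}; now {s0, s6}.
Read 'a': s0→{s1, s5}, s6→{s4, s6}; now {s1, s4, s5, s6}.
Read 'a': s1→∅, s4→{s1, s4, s5}, s5→{s3, s6}, s6→{s4, s6}; now {s1, s3, s4, s5, s6}.
Read 'a': s1→∅, s3→∅, s4→{s1, s4, s5}, s5→{s3, s6}, s6→{s4, s6}; now {s1, s3, s4, s5, s6}.
Read 'b': s1→{s0}, s3→{s1, s5}, s4→{s2, s4}, s5→{s6}, s6→{s1}; now {s0, s1, s2, s4, s5, s6}.
Read 'a': s0→{s1, s5}, s1→∅, s2→{s1, s2}, s4→{s1, s4, s5}, s5→{s3, s6}, s6→{s4, s6}; now {s1, s2, s3, s4, s5, s6}.
Read 'a': s1→∅, s2→{s1, s2}, s3→∅, s4→{s1, s4, s5}, s5→{s3, s6}, s6→{s4, s6}; now {s1, s2, s3, s4, s5, s6}.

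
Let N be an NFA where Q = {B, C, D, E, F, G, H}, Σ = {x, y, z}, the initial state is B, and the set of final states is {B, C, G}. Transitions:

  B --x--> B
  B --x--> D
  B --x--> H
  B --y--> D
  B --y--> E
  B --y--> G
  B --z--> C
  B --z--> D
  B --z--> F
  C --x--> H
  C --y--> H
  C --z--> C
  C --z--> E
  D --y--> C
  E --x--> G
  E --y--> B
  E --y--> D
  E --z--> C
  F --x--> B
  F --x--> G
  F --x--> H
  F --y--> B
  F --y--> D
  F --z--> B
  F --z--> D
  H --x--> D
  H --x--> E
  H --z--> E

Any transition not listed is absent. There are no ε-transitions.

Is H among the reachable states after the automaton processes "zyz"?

No

Start in {B}.
Read 'z': B→{C, D, F}; now {C, D, F}.
Read 'y': C→{H}, D→{C}, F→{B, D}; now {B, C, D, H}.
Read 'z': B→{C, D, F}, C→{C, E}, D→∅, H→{E}; now {C, D, E, F}.
State H is not in {C, D, E, F}.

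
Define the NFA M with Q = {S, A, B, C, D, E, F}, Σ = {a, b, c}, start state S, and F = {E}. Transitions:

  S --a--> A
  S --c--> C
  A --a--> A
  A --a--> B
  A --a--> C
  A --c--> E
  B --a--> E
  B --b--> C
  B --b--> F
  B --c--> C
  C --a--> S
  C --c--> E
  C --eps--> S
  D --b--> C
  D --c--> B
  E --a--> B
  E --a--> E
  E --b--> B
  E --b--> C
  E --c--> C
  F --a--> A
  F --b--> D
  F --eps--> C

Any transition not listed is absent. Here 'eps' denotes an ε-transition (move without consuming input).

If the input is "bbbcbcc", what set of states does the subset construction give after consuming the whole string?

Start in {S}.
Read 'b': {S} → ∅.
The set is empty and remains empty for the remaining 6 symbols.

∅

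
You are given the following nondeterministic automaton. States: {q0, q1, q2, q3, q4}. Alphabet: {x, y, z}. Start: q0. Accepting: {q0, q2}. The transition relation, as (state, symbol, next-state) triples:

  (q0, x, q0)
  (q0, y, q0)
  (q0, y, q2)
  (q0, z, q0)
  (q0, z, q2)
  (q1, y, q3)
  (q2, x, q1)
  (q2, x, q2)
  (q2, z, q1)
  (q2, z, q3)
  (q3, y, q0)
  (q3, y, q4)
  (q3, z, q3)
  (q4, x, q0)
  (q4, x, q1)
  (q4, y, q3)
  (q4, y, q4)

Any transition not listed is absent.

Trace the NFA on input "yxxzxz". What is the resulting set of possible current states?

{q0, q1, q2, q3}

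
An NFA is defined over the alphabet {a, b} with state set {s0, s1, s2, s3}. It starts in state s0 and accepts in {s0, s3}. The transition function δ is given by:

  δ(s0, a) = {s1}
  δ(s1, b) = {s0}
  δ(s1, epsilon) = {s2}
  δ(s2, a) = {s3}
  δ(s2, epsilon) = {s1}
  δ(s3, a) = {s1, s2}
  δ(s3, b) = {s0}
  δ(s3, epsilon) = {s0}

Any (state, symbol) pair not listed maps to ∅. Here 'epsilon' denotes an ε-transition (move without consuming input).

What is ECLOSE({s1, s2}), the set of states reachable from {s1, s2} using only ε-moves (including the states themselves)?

{s1, s2}

Begin with {s1, s2}.
No ε-moves leave this set, so the closure equals the set itself.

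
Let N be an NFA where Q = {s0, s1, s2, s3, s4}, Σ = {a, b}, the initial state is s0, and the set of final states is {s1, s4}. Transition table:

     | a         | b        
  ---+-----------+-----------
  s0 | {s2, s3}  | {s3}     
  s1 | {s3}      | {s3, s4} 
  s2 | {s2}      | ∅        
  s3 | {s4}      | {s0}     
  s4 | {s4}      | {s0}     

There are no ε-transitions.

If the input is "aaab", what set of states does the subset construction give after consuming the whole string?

Start in {s0}.
Read 'a': s0→{s2, s3}; now {s2, s3}.
Read 'a': s2→{s2}, s3→{s4}; now {s2, s4}.
Read 'a': s2→{s2}, s4→{s4}; now {s2, s4}.
Read 'b': s2→∅, s4→{s0}; now {s0}.

{s0}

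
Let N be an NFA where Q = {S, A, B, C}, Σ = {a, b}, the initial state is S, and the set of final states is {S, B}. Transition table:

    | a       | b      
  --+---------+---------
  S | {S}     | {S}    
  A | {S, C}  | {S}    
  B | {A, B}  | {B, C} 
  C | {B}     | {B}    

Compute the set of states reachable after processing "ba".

{S}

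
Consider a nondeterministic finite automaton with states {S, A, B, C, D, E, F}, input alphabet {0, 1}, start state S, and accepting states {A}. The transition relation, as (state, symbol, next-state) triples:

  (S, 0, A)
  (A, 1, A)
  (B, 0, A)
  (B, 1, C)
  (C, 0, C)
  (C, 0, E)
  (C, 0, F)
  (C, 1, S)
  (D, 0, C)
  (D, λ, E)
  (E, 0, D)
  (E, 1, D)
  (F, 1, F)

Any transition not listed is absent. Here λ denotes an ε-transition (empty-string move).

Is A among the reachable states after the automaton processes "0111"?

Yes

Start in {S}.
Read '0': S→{A}; now {A}.
Read '1': A→{A}; now {A}.
Read '1': A→{A}; now {A}.
Read '1': A→{A}; now {A}.
State A is in {A}.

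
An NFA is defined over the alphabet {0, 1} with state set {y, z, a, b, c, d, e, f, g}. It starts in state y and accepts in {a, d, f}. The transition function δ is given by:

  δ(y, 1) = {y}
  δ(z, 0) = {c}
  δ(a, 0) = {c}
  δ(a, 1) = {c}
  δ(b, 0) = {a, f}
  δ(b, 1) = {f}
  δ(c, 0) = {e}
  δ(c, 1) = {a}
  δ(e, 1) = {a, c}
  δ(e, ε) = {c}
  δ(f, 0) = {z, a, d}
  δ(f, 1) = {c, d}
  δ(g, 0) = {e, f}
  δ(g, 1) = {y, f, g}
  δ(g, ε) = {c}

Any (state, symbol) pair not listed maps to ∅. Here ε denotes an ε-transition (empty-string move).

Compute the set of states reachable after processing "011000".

Start in {y}.
Read '0': {y} → ∅.
The set is empty and remains empty for the remaining 5 symbols.

∅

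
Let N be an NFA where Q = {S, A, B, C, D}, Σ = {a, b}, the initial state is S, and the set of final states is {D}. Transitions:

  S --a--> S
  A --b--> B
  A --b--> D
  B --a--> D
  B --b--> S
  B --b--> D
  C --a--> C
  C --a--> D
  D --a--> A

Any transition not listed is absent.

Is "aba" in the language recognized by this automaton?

No

Start in {S}.
Read 'a': {S} → {S}.
Read 'b': {S} → ∅.
The set is empty and remains empty for the remaining 1 symbol.
The final set ∅ contains no accepting state.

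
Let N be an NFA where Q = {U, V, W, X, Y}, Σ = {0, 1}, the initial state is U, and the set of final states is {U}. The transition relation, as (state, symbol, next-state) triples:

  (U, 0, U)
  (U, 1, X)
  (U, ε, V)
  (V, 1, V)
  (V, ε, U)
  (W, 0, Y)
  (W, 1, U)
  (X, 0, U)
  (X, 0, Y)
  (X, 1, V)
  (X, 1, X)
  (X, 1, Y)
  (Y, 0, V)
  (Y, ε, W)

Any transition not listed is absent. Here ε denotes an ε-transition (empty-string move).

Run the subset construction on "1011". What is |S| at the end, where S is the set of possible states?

5

Start: ε-closure({U}) = {U, V}.
Read '1': U→{X}, V→{V}; union {V, X}; ε-closure = {U, V, X}.
Read '0': U→{U}, V→∅, X→{U, Y}; union {U, Y}; ε-closure = {U, V, W, Y}.
Read '1': U→{X}, V→{V}, W→{U}, Y→∅; now {U, V, X}.
Read '1': U→{X}, V→{V}, X→{V, X, Y}; union {V, X, Y}; ε-closure = {U, V, W, X, Y}.
That set has 5 states.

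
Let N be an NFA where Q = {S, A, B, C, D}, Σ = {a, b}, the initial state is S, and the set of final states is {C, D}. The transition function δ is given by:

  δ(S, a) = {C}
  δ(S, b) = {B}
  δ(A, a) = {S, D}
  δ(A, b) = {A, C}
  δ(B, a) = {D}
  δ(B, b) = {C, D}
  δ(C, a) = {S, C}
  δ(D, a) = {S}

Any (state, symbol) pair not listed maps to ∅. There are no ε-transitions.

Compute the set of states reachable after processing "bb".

{C, D}

Start in {S}.
Read 'b': {S} → {B}.
Read 'b': {B} → {C, D}.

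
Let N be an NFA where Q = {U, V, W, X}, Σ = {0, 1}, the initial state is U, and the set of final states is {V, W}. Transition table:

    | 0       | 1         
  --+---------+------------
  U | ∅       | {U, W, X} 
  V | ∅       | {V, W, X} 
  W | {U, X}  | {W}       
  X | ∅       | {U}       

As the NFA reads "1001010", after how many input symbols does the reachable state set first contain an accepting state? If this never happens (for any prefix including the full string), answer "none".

Start in {U}.
Read '1': {U} → {U, W, X}.
None of the earlier sets intersect F, but {U, W, X} does.

1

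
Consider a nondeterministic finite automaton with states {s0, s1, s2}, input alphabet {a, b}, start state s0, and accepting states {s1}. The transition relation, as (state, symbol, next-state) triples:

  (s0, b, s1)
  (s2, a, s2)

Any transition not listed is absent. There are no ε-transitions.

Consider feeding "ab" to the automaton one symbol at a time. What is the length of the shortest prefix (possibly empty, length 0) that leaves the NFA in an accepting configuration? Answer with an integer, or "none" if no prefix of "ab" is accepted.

none

Start in {s0}.
Read 'a': {s0} → ∅.
The set is empty and remains empty for the remaining 1 symbol.
No reachable set along the way intersects F.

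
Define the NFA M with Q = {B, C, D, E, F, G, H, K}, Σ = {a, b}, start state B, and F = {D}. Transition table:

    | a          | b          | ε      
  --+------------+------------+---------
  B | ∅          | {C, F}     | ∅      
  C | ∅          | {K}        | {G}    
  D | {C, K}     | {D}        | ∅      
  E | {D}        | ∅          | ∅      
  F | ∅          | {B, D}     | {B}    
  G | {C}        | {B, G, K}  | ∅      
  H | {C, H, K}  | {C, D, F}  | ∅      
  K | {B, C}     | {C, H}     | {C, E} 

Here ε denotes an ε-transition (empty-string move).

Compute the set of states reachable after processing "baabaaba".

{B, C, D, E, G, H, K}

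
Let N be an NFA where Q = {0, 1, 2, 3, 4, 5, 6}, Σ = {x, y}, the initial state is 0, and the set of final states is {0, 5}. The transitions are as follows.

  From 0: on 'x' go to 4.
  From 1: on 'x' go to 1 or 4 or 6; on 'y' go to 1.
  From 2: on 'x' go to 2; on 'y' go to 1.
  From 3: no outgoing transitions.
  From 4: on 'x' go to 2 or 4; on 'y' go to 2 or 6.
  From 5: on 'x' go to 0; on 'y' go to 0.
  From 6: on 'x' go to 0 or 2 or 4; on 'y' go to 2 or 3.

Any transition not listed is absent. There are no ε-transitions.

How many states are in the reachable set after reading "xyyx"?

4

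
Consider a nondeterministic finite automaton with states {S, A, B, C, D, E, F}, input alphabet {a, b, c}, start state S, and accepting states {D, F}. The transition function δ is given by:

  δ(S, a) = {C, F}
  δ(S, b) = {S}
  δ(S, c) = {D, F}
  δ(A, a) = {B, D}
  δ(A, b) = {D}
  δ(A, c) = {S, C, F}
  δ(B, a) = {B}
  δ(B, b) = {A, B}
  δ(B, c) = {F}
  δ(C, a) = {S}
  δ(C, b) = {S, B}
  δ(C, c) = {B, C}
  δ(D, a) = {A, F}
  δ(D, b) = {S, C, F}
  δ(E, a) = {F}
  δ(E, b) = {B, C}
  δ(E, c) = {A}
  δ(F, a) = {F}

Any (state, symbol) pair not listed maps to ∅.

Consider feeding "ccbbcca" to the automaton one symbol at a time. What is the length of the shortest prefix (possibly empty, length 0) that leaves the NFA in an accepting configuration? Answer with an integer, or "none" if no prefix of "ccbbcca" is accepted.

1

Start in {S}.
Read 'c': S→{D, F}; now {D, F}.
None of the earlier sets intersect F, but {D, F} does.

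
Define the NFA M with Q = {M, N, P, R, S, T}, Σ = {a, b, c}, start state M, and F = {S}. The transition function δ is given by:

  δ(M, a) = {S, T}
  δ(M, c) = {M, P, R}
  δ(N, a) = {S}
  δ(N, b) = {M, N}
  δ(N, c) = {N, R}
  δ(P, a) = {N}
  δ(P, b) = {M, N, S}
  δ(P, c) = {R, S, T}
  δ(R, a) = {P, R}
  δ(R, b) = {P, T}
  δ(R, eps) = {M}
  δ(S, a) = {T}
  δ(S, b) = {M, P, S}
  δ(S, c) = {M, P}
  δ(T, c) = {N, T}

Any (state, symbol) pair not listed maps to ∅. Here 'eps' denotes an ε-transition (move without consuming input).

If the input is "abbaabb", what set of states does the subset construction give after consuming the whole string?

Start in {M}.
Read 'a': M→{S, T}; now {S, T}.
Read 'b': S→{M, P, S}, T→∅; now {M, P, S}.
Read 'b': M→∅, P→{M, N, S}, S→{M, P, S}; now {M, N, P, S}.
Read 'a': M→{S, T}, N→{S}, P→{N}, S→{T}; now {N, S, T}.
Read 'a': N→{S}, S→{T}, T→∅; now {S, T}.
Read 'b': S→{M, P, S}, T→∅; now {M, P, S}.
Read 'b': M→∅, P→{M, N, S}, S→{M, P, S}; now {M, N, P, S}.

{M, N, P, S}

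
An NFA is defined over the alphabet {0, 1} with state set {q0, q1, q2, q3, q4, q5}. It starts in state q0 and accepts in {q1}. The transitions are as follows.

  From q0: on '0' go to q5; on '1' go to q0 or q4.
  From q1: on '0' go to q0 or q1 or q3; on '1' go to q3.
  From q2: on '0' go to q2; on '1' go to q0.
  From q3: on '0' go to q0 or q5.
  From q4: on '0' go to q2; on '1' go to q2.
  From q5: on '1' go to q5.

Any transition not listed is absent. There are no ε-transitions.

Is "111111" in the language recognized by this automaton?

No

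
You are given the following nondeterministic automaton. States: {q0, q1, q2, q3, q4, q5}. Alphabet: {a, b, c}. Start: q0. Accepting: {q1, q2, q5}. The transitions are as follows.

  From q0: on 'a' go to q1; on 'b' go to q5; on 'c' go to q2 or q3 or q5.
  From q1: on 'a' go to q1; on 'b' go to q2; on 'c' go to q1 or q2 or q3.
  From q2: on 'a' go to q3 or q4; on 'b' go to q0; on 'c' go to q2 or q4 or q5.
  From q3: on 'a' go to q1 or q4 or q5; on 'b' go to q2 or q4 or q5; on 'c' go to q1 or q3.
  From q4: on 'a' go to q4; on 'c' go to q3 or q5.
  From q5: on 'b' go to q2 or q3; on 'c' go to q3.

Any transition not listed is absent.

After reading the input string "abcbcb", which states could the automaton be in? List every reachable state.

{q0, q2, q3, q4, q5}

Start in {q0}.
Read 'a': {q0} → {q1}.
Read 'b': {q1} → {q2}.
Read 'c': {q2} → {q2, q4, q5}.
Read 'b': {q2, q4, q5} → {q0, q2, q3}.
Read 'c': {q0, q2, q3} → {q1, q2, q3, q4, q5}.
Read 'b': {q1, q2, q3, q4, q5} → {q0, q2, q3, q4, q5}.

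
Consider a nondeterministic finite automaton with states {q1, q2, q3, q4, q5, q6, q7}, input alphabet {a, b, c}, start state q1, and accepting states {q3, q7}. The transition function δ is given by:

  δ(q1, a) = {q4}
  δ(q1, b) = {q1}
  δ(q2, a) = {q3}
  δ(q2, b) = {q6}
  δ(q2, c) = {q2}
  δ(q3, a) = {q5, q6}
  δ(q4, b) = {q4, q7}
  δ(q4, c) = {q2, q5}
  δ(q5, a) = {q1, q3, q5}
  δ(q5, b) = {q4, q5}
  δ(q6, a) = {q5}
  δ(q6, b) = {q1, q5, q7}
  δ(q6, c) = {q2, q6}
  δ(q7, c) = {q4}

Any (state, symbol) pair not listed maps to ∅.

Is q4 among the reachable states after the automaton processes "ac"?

No

Start in {q1}.
Read 'a': q1→{q4}; now {q4}.
Read 'c': q4→{q2, q5}; now {q2, q5}.
State q4 is not in {q2, q5}.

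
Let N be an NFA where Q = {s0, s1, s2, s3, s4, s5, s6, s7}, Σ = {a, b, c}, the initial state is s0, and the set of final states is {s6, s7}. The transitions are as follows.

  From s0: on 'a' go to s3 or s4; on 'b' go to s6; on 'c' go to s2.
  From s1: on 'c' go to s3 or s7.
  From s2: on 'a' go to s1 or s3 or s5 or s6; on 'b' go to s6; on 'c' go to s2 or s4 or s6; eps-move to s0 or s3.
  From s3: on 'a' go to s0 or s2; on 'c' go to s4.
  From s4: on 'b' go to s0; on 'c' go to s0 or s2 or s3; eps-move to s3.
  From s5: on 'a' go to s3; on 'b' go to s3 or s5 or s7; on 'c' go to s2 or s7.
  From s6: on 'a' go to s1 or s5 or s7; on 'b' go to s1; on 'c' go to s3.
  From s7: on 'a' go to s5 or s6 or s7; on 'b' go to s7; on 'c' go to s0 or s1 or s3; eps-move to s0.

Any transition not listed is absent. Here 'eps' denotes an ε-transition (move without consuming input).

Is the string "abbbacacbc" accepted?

Start in {s0}.
Read 'a': s0→{s3, s4}; now {s3, s4}.
Read 'b': s3→∅, s4→{s0}; now {s0}.
Read 'b': s0→{s6}; now {s6}.
Read 'b': s6→{s1}; now {s1}.
Read 'a': s1→∅; now ∅.
The set is empty and remains empty for the remaining 5 symbols.
The final set ∅ contains no accepting state.

No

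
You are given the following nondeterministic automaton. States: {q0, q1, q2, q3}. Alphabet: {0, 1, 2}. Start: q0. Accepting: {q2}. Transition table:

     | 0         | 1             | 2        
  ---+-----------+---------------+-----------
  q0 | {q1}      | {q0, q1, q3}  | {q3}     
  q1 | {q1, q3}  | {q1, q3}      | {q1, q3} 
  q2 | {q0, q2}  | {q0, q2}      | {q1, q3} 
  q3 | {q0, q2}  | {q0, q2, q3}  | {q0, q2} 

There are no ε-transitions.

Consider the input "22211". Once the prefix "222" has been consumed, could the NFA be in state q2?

No

Start in {q0}.
Read '2': q0→{q3}; now {q3}.
Read '2': q3→{q0, q2}; now {q0, q2}.
Read '2': q0→{q3}, q2→{q1, q3}; now {q1, q3}.
State q2 is not in {q1, q3}.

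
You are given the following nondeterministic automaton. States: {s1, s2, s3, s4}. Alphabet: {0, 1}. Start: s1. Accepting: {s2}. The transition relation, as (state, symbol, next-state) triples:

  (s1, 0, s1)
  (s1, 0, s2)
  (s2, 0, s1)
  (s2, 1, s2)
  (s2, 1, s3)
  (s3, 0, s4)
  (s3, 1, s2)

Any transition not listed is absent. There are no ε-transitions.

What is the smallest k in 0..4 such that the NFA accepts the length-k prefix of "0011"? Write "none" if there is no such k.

Start in {s1}.
Read '0': s1→{s1, s2}; now {s1, s2}.
None of the earlier sets intersect F, but {s1, s2} does.

1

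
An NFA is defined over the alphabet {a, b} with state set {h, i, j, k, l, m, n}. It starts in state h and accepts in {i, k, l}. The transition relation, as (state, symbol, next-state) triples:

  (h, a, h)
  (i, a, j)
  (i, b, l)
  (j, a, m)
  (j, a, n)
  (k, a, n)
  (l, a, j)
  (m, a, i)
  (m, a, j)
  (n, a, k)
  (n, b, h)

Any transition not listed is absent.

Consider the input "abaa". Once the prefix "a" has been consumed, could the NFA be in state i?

No

Start in {h}.
Read 'a': {h} → {h}.
State i is not in {h}.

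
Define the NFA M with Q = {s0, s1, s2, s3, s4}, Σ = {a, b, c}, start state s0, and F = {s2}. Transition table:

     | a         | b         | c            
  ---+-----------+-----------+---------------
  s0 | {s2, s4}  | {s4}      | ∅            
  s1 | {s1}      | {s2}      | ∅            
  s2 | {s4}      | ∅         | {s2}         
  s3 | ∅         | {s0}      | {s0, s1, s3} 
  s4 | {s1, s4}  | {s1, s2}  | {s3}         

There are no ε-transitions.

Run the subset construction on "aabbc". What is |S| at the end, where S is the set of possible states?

1

Start in {s0}.
Read 'a': s0→{s2, s4}; now {s2, s4}.
Read 'a': s2→{s4}, s4→{s1, s4}; now {s1, s4}.
Read 'b': s1→{s2}, s4→{s1, s2}; now {s1, s2}.
Read 'b': s1→{s2}, s2→∅; now {s2}.
Read 'c': s2→{s2}; now {s2}.
That set has 1 state.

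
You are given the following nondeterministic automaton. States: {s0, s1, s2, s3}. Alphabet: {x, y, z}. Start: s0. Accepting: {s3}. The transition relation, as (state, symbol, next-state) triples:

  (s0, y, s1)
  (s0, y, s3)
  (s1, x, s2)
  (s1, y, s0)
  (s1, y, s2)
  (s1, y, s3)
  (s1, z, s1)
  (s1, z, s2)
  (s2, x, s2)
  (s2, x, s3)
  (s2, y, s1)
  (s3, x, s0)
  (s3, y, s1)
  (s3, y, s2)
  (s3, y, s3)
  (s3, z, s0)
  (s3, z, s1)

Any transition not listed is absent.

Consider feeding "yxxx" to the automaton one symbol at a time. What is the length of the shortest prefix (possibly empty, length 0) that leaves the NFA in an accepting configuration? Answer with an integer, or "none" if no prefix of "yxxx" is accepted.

Start in {s0}.
Read 'y': s0→{s1, s3}; now {s1, s3}.
None of the earlier sets intersect F, but {s1, s3} does.

1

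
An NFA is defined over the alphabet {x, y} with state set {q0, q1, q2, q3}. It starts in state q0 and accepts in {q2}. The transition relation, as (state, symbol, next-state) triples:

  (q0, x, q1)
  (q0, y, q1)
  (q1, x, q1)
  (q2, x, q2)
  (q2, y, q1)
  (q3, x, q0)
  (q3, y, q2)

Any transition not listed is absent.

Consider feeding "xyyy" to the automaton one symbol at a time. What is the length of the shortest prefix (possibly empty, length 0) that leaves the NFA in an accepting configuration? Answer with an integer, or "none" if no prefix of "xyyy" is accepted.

Start in {q0}.
Read 'x': q0→{q1}; now {q1}.
Read 'y': q1→∅; now ∅.
The set is empty and remains empty for the remaining 2 symbols.
No reachable set along the way intersects F.

none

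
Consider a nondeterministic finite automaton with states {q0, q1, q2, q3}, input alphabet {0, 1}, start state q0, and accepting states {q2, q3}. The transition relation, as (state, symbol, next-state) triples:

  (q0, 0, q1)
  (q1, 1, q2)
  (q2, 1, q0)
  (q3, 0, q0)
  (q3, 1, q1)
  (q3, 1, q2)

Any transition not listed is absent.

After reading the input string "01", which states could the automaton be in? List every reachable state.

Start in {q0}.
Read '0': {q0} → {q1}.
Read '1': {q1} → {q2}.

{q2}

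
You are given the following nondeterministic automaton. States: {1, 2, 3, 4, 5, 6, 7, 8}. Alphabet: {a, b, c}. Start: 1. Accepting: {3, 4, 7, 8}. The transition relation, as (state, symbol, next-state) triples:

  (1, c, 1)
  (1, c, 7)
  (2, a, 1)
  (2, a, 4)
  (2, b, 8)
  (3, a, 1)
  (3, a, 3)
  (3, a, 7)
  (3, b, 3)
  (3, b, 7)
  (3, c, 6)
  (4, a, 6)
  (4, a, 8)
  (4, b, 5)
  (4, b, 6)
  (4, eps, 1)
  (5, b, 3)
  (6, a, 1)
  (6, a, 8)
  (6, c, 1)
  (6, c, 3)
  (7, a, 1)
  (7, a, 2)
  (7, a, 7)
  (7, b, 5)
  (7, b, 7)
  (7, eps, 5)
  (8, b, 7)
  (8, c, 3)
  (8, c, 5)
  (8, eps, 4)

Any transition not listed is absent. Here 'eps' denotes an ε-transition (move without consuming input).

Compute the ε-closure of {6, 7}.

Begin with {6, 7}.
ε-move 7 → 5; add 5.

{5, 6, 7}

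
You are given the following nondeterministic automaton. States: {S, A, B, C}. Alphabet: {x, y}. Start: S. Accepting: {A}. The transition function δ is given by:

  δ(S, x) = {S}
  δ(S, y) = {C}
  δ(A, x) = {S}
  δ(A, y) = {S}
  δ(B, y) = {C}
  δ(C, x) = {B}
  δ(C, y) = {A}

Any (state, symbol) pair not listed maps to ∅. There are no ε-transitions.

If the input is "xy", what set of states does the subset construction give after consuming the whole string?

Start in {S}.
Read 'x': S→{S}; now {S}.
Read 'y': S→{C}; now {C}.

{C}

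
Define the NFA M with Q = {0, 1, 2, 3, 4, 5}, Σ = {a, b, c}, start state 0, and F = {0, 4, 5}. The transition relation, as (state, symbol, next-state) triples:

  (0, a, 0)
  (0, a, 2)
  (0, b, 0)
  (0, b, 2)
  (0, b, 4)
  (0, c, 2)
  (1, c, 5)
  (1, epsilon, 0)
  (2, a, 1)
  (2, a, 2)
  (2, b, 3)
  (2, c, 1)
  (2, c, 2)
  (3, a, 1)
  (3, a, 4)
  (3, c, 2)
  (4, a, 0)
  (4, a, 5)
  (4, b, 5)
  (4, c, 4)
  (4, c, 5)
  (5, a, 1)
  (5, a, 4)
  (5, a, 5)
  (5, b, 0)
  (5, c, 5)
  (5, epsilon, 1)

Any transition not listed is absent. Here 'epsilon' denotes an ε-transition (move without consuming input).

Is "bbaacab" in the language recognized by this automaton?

Yes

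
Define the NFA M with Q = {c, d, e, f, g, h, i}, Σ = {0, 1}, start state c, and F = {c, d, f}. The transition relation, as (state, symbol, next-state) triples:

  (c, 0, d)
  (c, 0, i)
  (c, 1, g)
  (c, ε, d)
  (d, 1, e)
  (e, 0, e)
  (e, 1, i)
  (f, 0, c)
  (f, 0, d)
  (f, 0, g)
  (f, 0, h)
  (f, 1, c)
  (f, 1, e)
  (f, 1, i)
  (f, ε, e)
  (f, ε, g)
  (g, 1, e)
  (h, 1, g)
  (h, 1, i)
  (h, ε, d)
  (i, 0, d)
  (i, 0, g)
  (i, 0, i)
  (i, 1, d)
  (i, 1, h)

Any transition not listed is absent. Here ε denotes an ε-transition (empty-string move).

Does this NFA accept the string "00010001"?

No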